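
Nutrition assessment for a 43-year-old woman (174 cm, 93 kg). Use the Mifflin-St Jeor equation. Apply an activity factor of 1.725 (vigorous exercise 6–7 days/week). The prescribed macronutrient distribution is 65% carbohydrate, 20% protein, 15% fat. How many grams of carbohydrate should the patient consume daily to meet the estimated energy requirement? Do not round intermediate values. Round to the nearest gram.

Mifflin-St Jeor (female): BMR = 10(93) + 6.25(174) − 5(43) − 161 = 930 + 1087.5 − 215 − 161 = 1641.5 kcal/day.
TEE = 1641.5 × 1.725 = 2831.5875 kcal/day.
Carbohydrate energy = 65% × 2831.5875 = 1840.5319 kcal.
Carbohydrate = 1840.5319 ÷ 4 kcal/g = 460.133 g.

460 g/day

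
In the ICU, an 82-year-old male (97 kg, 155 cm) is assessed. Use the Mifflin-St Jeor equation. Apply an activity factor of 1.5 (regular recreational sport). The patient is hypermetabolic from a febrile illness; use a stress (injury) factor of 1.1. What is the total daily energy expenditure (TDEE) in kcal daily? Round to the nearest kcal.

Mifflin-St Jeor (male): BMR = 10(97) + 6.25(155) − 5(82) + 5 = 970 + 968.75 − 410 + 5 = 1533.75 kcal/day.
TEE = BMR × activity factor = 1533.75 × 1.5 = 2300.625 kcal/day.
Apply stress factor: 2300.625 × 1.1 = 2530.6875 kcal/day.

2531 kcal daily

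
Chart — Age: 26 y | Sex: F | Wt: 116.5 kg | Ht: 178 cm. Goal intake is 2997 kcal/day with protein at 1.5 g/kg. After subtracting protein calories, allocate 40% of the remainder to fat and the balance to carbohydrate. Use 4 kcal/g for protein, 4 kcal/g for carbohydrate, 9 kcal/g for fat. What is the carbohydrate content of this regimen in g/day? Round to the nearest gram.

Protein = 1.5 × 116.5 = 174.75 g → 174.75 × 4 = 699 kcal.
Non-protein calories = 2997 − 699 = 2298 kcal.
Fat: 40% × 2298 = 919.2 kcal; carbohydrate: 1378.8 kcal.
Carbohydrate: 1378.8 kcal ÷ 4 kcal/g = 344.7 g.

345 g/day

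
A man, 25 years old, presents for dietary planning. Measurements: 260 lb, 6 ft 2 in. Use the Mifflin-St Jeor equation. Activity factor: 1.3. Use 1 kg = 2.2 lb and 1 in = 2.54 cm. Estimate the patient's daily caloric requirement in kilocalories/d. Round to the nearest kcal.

2908 kilocalories/d

Convert to metric: weight = 260 ÷ 2.2 = 118.1818 kg; height = (6×12 + 2) × 2.54 = 74 × 2.54 = 187.96 cm.
Mifflin-St Jeor (male): BMR = 10(118.1818) + 6.25(187.96) − 5(25) + 5 = 1181.8182 + 1174.75 − 125 + 5 = 2236.5682 kcal/day.
TEE = BMR × activity factor = 2236.5682 × 1.3 = 2907.5386 kcal/day.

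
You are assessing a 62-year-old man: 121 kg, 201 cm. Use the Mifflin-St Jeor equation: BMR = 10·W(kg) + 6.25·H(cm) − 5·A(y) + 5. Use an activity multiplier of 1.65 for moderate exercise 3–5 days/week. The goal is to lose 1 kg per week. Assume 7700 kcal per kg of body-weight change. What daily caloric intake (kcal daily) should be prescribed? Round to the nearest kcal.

Mifflin-St Jeor (male): BMR = 10(121) + 6.25(201) − 5(62) + 5 = 1210 + 1256.25 − 310 + 5 = 2161.25 kcal/day.
TEE = 2161.25 × 1.65 = 3566.0625 kcal/day.
Required daily deficit = 1 × 7700 ÷ 7 = 1100 kcal/day.
Target intake = 3566.0625 − 1100 = 2466.0625 kcal/day.

2466 kcal daily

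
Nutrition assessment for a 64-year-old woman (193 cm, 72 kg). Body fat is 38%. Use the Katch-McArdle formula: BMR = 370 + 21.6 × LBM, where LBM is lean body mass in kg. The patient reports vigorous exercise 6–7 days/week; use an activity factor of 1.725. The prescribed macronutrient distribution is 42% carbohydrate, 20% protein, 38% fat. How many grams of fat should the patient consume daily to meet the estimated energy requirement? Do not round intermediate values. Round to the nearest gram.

97 g/day

LBM = 72 × (1 − 0.38) = 44.64 kg. Katch-McArdle: BMR = 370 + 21.6 × 44.64 = 1334.224 kcal/day.
TEE = 1334.224 × 1.725 = 2301.5364 kcal/day.
Fat energy = 38% × 2301.5364 = 874.5838 kcal.
Fat = 874.5838 ÷ 9 kcal/g = 97.176 g.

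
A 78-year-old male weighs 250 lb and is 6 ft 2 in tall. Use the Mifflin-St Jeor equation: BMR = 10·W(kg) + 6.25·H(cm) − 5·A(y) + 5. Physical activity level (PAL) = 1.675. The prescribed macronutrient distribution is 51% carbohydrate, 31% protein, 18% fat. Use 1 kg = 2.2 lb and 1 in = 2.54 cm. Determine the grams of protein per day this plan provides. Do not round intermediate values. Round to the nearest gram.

Convert to metric: weight = 250 ÷ 2.2 = 113.6364 kg; height = (6×12 + 2) × 2.54 = 74 × 2.54 = 187.96 cm.
Mifflin-St Jeor (male): BMR = 10(113.6364) + 6.25(187.96) − 5(78) + 5 = 1136.3636 + 1174.75 − 390 + 5 = 1926.1136 kcal/day.
TEE = 1926.1136 × 1.675 = 3226.2403 kcal/day.
Protein energy = 31% × 3226.2403 = 1000.1345 kcal.
Protein = 1000.1345 ÷ 4 kcal/g = 250.0336 g.

250 g/day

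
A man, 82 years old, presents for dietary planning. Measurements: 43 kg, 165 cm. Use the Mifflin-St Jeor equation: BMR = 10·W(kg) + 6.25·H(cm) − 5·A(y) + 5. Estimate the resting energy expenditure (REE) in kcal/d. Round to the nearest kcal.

1056 kcal/d

Mifflin-St Jeor (male): BMR = 10(43) + 6.25(165) − 5(82) + 5 = 430 + 1031.25 − 410 + 5 = 1056.25 kcal/day.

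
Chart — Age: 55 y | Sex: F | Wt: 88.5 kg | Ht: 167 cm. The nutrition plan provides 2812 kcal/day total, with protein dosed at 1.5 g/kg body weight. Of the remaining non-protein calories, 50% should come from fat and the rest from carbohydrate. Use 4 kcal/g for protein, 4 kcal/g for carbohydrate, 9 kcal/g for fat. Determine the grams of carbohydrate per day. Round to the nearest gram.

285 g/day

Protein = 1.5 × 88.5 = 132.75 g → 132.75 × 4 = 531 kcal.
Non-protein calories = 2812 − 531 = 2281 kcal.
Fat: 50% × 2281 = 1140.5 kcal; carbohydrate: 1140.5 kcal.
Carbohydrate: 1140.5 kcal ÷ 4 kcal/g = 285.125 g.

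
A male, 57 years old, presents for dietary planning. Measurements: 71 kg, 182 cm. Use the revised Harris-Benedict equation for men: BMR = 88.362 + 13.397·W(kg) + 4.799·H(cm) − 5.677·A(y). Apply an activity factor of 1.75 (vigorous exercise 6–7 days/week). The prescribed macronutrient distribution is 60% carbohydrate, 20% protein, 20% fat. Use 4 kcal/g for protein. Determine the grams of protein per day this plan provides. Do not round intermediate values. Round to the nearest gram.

Harris-Benedict: BMR = 88.362 + 13.397(71) + 4.799(182) − 5.677(57) = 1589.378 kcal/day.
TEE = 1589.378 × 1.75 = 2781.4115 kcal/day.
Protein energy = 20% × 2781.4115 = 556.2823 kcal.
Protein = 556.2823 ÷ 4 kcal/g = 139.0706 g.

139 g/day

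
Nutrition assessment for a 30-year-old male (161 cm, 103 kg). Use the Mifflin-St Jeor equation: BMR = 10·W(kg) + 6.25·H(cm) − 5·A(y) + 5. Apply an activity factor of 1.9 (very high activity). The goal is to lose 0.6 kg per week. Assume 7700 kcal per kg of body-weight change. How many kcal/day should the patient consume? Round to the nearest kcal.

2933 kcal/day

Mifflin-St Jeor (male): BMR = 10(103) + 6.25(161) − 5(30) + 5 = 1030 + 1006.25 − 150 + 5 = 1891.25 kcal/day.
TEE = 1891.25 × 1.9 = 3593.375 kcal/day.
Required daily deficit = 0.6 × 7700 ÷ 7 = 660 kcal/day.
Target intake = 3593.375 − 660 = 2933.375 kcal/day.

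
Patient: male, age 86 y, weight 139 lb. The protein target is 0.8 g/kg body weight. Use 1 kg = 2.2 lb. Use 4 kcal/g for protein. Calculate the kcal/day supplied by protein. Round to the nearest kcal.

Weight in kg = 139 ÷ 2.2 = 63.1818 kg.
Protein = 0.8 g/kg × 63.1818 kg = 50.5455 g/day.
Protein energy = 50.5455 g × 4 kcal/g = 202.1818 kcal/day.

202 kcal/day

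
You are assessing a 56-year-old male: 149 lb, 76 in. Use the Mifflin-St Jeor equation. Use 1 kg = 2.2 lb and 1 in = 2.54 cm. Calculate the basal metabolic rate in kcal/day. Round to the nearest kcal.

1609 kcal/day

Convert to metric: weight = 149 ÷ 2.2 = 67.7273 kg; height = 76 × 2.54 = 193.04 cm.
Mifflin-St Jeor (male): BMR = 10(67.7273) + 6.25(193.04) − 5(56) + 5 = 677.2727 + 1206.5 − 280 + 5 = 1608.7727 kcal/day.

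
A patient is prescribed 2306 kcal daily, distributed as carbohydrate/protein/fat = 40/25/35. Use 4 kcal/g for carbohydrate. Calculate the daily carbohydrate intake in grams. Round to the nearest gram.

Carbohydrate energy = 40% × 2306 = 922.4 kcal.
At 4 kcal/g: 922.4 ÷ 4 = 230.6 g.

231 g/day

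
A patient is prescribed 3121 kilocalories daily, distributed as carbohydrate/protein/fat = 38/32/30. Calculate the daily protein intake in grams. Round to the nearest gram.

Protein energy = 32% × 3121 = 998.72 kcal.
At 4 kcal/g: 998.72 ÷ 4 = 249.68 g.

250 g/day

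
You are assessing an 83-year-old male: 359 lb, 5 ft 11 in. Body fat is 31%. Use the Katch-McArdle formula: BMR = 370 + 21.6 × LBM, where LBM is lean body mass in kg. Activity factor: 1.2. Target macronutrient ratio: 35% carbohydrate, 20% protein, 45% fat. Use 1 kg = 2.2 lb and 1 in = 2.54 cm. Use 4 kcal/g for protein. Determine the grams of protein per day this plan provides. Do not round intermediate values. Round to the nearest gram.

Convert to metric: weight = 359 ÷ 2.2 = 163.1818 kg; height = (5×12 + 11) × 2.54 = 71 × 2.54 = 180.34 cm.
LBM = 163.1818 × (1 − 0.31) = 112.5955 kg. Katch-McArdle: BMR = 370 + 21.6 × 112.5955 = 2802.0618 kcal/day.
TEE = 2802.0618 × 1.2 = 3362.4742 kcal/day.
Protein energy = 20% × 3362.4742 = 672.4948 kcal.
Protein = 672.4948 ÷ 4 kcal/g = 168.1237 g.

168 g/day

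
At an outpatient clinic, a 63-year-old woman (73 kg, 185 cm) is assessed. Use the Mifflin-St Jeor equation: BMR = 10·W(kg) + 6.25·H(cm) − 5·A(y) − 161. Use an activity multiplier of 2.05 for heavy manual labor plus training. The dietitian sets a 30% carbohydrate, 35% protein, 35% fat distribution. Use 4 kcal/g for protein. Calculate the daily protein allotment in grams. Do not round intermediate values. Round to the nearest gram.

Mifflin-St Jeor (female): BMR = 10(73) + 6.25(185) − 5(63) − 161 = 730 + 1156.25 − 315 − 161 = 1410.25 kcal/day.
TEE = 1410.25 × 2.05 = 2891.0125 kcal/day.
Protein energy = 35% × 2891.0125 = 1011.8544 kcal.
Protein = 1011.8544 ÷ 4 kcal/g = 252.9636 g.

253 g/day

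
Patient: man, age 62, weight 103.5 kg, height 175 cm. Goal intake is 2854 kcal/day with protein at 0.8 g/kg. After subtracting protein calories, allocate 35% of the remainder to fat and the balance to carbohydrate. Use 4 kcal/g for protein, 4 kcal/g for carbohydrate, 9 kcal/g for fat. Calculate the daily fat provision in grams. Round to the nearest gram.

98 g/day

Protein = 0.8 × 103.5 = 82.8 g → 82.8 × 4 = 331.2 kcal.
Non-protein calories = 2854 − 331.2 = 2522.8 kcal.
Fat: 35% × 2522.8 = 882.98 kcal; carbohydrate: 1639.82 kcal.
Fat: 882.98 kcal ÷ 9 kcal/g = 98.1089 g.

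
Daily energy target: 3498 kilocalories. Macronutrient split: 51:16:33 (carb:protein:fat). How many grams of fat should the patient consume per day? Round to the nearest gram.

Fat energy = 33% × 3498 = 1154.34 kcal.
At 9 kcal/g: 1154.34 ÷ 9 = 128.26 g.

128 g/day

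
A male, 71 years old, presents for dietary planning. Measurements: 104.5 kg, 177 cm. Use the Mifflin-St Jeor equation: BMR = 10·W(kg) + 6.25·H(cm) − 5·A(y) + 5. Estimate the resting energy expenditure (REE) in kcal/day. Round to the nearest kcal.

Mifflin-St Jeor (male): BMR = 10(104.5) + 6.25(177) − 5(71) + 5 = 1045 + 1106.25 − 355 + 5 = 1801.25 kcal/day.

1801 kcal/day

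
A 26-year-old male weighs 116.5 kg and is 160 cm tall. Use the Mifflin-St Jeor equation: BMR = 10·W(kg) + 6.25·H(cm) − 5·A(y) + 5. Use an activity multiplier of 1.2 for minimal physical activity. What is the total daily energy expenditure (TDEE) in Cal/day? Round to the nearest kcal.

2448 Cal/day

Mifflin-St Jeor (male): BMR = 10(116.5) + 6.25(160) − 5(26) + 5 = 1165 + 1000 − 130 + 5 = 2040 kcal/day.
TEE = BMR × activity factor = 2040 × 1.2 = 2448 kcal/day.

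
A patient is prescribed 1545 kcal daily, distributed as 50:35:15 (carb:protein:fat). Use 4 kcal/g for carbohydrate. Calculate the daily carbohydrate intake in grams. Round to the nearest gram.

Carbohydrate energy = 50% × 1545 = 772.5 kcal.
At 4 kcal/g: 772.5 ÷ 4 = 193.125 g.

193 g/day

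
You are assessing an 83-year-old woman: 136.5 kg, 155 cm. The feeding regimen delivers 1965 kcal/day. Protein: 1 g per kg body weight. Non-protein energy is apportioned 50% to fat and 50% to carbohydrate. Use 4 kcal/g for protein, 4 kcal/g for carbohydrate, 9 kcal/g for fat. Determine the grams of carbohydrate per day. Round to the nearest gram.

Protein = 1 × 136.5 = 136.5 g → 136.5 × 4 = 546 kcal.
Non-protein calories = 1965 − 546 = 1419 kcal.
Fat: 50% × 1419 = 709.5 kcal; carbohydrate: 709.5 kcal.
Carbohydrate: 709.5 kcal ÷ 4 kcal/g = 177.375 g.

177 g/day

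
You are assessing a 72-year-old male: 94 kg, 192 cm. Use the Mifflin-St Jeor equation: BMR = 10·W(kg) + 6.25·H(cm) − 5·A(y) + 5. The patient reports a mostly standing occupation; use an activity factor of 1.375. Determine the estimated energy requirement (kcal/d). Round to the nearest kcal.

Mifflin-St Jeor (male): BMR = 10(94) + 6.25(192) − 5(72) + 5 = 940 + 1200 − 360 + 5 = 1785 kcal/day.
TEE = BMR × activity factor = 1785 × 1.375 = 2454.375 kcal/day.

2454 kcal/d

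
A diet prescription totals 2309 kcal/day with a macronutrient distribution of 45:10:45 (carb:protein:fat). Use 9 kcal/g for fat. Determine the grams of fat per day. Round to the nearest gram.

Fat energy = 45% × 2309 = 1039.05 kcal.
At 9 kcal/g: 1039.05 ÷ 9 = 115.45 g.

115 g/day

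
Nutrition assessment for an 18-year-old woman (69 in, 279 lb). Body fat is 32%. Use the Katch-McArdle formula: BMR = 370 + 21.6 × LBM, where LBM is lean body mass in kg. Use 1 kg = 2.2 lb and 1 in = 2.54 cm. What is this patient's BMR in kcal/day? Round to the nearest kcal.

2233 kcal/day

Convert to metric: weight = 279 ÷ 2.2 = 126.8182 kg; height = 69 × 2.54 = 175.26 cm.
LBM = 126.8182 × (1 − 0.32) = 86.2364 kg. Katch-McArdle: BMR = 370 + 21.6 × 86.2364 = 2232.7055 kcal/day.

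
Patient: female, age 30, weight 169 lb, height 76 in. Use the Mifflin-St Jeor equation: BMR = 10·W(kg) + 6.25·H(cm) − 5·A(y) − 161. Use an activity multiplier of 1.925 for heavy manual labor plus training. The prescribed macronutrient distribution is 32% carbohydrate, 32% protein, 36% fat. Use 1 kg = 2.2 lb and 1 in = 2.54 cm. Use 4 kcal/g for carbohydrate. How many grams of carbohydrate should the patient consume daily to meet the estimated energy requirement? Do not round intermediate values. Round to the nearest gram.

256 g/day

Convert to metric: weight = 169 ÷ 2.2 = 76.8182 kg; height = 76 × 2.54 = 193.04 cm.
Mifflin-St Jeor (female): BMR = 10(76.8182) + 6.25(193.04) − 5(30) − 161 = 768.1818 + 1206.5 − 150 − 161 = 1663.6818 kcal/day.
TEE = 1663.6818 × 1.925 = 3202.5875 kcal/day.
Carbohydrate energy = 32% × 3202.5875 = 1024.828 kcal.
Carbohydrate = 1024.828 ÷ 4 kcal/g = 256.207 g.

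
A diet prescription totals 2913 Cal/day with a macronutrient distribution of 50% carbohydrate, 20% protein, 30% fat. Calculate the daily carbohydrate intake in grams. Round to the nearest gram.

364 g/day

Carbohydrate energy = 50% × 2913 = 1456.5 kcal.
At 4 kcal/g: 1456.5 ÷ 4 = 364.125 g.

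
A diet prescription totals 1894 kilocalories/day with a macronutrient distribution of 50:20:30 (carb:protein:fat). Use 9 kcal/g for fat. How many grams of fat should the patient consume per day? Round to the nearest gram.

63 g/day

Fat energy = 30% × 1894 = 568.2 kcal.
At 9 kcal/g: 568.2 ÷ 9 = 63.1333 g.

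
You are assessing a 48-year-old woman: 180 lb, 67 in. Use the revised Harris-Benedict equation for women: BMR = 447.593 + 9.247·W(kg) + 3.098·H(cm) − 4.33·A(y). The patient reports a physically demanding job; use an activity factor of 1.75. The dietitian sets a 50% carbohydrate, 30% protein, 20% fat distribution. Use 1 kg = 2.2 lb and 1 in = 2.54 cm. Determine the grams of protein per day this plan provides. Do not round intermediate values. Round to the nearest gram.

200 g/day

Convert to metric: weight = 180 ÷ 2.2 = 81.8182 kg; height = 67 × 2.54 = 170.18 cm.
Harris-Benedict: BMR = 447.593 + 9.247(81.8182) + 3.098(170.18) − 4.33(48) = 1523.5434 kcal/day.
TEE = 1523.5434 × 1.75 = 2666.2009 kcal/day.
Protein energy = 30% × 2666.2009 = 799.8603 kcal.
Protein = 799.8603 ÷ 4 kcal/g = 199.9651 g.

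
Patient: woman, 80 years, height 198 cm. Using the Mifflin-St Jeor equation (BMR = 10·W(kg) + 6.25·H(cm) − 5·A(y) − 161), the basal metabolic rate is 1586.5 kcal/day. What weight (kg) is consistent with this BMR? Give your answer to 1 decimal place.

1586.5 = 10·W + 6.25(198) − 5(80) − 161
10·W = 1586.5 − 676.5 = 910, so W = 91 kg.

91.0 kg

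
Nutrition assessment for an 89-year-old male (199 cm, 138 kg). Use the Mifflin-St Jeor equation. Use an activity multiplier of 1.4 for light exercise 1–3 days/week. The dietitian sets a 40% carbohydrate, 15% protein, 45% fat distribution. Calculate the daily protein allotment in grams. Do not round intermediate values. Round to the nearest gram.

Mifflin-St Jeor (male): BMR = 10(138) + 6.25(199) − 5(89) + 5 = 1380 + 1243.75 − 445 + 5 = 2183.75 kcal/day.
TEE = 2183.75 × 1.4 = 3057.25 kcal/day.
Protein energy = 15% × 3057.25 = 458.5875 kcal.
Protein = 458.5875 ÷ 4 kcal/g = 114.6469 g.

115 g/day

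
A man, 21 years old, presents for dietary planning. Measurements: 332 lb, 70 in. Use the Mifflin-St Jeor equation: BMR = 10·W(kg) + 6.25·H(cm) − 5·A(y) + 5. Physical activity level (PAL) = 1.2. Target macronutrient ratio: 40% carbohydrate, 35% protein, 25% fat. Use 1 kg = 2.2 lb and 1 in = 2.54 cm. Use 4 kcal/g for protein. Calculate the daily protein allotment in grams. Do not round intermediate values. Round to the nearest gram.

265 g/day

Convert to metric: weight = 332 ÷ 2.2 = 150.9091 kg; height = 70 × 2.54 = 177.8 cm.
Mifflin-St Jeor (male): BMR = 10(150.9091) + 6.25(177.8) − 5(21) + 5 = 1509.0909 + 1111.25 − 105 + 5 = 2520.3409 kcal/day.
TEE = 2520.3409 × 1.2 = 3024.4091 kcal/day.
Protein energy = 35% × 3024.4091 = 1058.5432 kcal.
Protein = 1058.5432 ÷ 4 kcal/g = 264.6358 g.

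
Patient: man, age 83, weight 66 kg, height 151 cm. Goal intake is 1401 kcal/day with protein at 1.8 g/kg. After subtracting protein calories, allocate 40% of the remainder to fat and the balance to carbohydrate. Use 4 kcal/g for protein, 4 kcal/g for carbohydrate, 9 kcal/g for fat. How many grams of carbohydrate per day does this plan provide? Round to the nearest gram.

139 g/day

Protein = 1.8 × 66 = 118.8 g → 118.8 × 4 = 475.2 kcal.
Non-protein calories = 1401 − 475.2 = 925.8 kcal.
Fat: 40% × 925.8 = 370.32 kcal; carbohydrate: 555.48 kcal.
Carbohydrate: 555.48 kcal ÷ 4 kcal/g = 138.87 g.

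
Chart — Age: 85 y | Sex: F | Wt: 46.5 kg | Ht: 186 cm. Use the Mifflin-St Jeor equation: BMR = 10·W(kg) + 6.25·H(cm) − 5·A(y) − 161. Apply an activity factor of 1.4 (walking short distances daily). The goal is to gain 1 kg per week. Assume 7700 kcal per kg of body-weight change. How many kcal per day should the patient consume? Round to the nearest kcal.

2558 kcal per day

Mifflin-St Jeor (female): BMR = 10(46.5) + 6.25(186) − 5(85) − 161 = 465 + 1162.5 − 425 − 161 = 1041.5 kcal/day.
TEE = 1041.5 × 1.4 = 1458.1 kcal/day.
Required daily surplus = 1 × 7700 ÷ 7 = 1100 kcal/day.
Target intake = 1458.1 + 1100 = 2558.1 kcal/day.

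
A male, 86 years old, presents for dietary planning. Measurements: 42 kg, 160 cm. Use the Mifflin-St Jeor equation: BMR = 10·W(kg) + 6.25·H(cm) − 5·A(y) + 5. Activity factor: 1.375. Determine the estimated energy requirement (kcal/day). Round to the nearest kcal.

Mifflin-St Jeor (male): BMR = 10(42) + 6.25(160) − 5(86) + 5 = 420 + 1000 − 430 + 5 = 995 kcal/day.
TEE = BMR × activity factor = 995 × 1.375 = 1368.125 kcal/day.

1368 kcal/day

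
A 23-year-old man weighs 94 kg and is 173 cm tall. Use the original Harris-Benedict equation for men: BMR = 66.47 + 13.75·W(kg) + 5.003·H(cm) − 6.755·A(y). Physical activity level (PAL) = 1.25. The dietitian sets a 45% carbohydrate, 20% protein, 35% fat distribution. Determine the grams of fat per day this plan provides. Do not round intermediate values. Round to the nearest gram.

101 g/day

Harris-Benedict: BMR = 66.47 + 13.75(94) + 5.003(173) − 6.755(23) = 2069.124 kcal/day.
TEE = 2069.124 × 1.25 = 2586.405 kcal/day.
Fat energy = 35% × 2586.405 = 905.2418 kcal.
Fat = 905.2418 ÷ 9 kcal/g = 100.5824 g.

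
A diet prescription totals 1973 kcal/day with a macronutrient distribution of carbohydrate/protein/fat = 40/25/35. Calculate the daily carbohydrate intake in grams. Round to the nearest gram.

197 g/day

Carbohydrate energy = 40% × 1973 = 789.2 kcal.
At 4 kcal/g: 789.2 ÷ 4 = 197.3 g.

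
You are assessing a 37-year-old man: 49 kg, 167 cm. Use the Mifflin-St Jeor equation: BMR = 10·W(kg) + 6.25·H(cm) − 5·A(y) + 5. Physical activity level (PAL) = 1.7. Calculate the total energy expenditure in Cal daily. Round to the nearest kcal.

2301 Cal daily

Mifflin-St Jeor (male): BMR = 10(49) + 6.25(167) − 5(37) + 5 = 490 + 1043.75 − 185 + 5 = 1353.75 kcal/day.
TEE = BMR × activity factor = 1353.75 × 1.7 = 2301.375 kcal/day.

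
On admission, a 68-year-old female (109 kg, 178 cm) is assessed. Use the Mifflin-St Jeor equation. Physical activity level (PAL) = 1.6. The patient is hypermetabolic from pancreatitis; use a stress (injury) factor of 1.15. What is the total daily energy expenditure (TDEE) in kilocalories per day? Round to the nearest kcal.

3131 kilocalories per day

Mifflin-St Jeor (female): BMR = 10(109) + 6.25(178) − 5(68) − 161 = 1090 + 1112.5 − 340 − 161 = 1701.5 kcal/day.
TEE = BMR × activity factor = 1701.5 × 1.6 = 2722.4 kcal/day.
Apply stress factor: 2722.4 × 1.15 = 3130.76 kcal/day.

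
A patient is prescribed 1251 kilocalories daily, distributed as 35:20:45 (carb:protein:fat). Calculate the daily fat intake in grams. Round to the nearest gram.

63 g/day

Fat energy = 45% × 1251 = 562.95 kcal.
At 9 kcal/g: 562.95 ÷ 9 = 62.55 g.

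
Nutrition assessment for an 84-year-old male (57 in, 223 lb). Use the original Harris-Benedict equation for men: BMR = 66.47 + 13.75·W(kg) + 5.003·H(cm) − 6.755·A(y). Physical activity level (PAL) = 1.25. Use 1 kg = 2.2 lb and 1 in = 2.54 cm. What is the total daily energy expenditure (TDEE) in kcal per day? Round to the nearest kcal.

2021 kcal per day

Convert to metric: weight = 223 ÷ 2.2 = 101.3636 kg; height = 57 × 2.54 = 144.78 cm.
Harris-Benedict: BMR = 66.47 + 13.75(101.3636) + 5.003(144.78) − 6.755(84) = 1617.1343 kcal/day.
TEE = BMR × activity factor = 1617.1343 × 1.25 = 2021.4179 kcal/day.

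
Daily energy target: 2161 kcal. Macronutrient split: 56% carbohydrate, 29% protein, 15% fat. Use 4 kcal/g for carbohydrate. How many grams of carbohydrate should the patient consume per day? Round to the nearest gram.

303 g/day

Carbohydrate energy = 56% × 2161 = 1210.16 kcal.
At 4 kcal/g: 1210.16 ÷ 4 = 302.54 g.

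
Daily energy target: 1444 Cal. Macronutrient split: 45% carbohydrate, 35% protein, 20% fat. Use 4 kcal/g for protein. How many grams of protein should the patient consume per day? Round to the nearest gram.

126 g/day

Protein energy = 35% × 1444 = 505.4 kcal.
At 4 kcal/g: 505.4 ÷ 4 = 126.35 g.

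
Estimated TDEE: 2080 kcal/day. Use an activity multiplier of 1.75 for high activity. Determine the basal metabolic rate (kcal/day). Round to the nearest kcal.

1189 kcal/day

BMR = TEE ÷ activity factor = 2080 ÷ 1.75 = 1188.5714 kcal/day.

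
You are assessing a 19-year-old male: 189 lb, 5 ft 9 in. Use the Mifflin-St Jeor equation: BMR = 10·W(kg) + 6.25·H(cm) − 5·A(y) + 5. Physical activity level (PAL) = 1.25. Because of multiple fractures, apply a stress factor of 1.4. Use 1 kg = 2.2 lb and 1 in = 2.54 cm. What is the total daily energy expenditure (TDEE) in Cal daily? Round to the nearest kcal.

Convert to metric: weight = 189 ÷ 2.2 = 85.9091 kg; height = (5×12 + 9) × 2.54 = 69 × 2.54 = 175.26 cm.
Mifflin-St Jeor (male): BMR = 10(85.9091) + 6.25(175.26) − 5(19) + 5 = 859.0909 + 1095.375 − 95 + 5 = 1864.4659 kcal/day.
TEE = BMR × activity factor = 1864.4659 × 1.25 = 2330.5824 kcal/day.
Apply stress factor: 2330.5824 × 1.4 = 3262.8153 kcal/day.

3263 Cal daily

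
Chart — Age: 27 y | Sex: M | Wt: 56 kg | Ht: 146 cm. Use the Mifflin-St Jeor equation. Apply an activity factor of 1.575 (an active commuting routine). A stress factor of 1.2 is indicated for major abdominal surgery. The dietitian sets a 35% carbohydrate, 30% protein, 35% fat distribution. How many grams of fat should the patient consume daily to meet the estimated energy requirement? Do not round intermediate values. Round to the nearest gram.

Mifflin-St Jeor (male): BMR = 10(56) + 6.25(146) − 5(27) + 5 = 560 + 912.5 − 135 + 5 = 1342.5 kcal/day.
TEE = 1342.5 × 1.575 = 2114.4375 kcal/day.
With stress factor 1.2: 2114.4375 × 1.2 = 2537.325 kcal/day.
Fat energy = 35% × 2537.325 = 888.0638 kcal.
Fat = 888.0638 ÷ 9 kcal/g = 98.6738 g.

99 g/day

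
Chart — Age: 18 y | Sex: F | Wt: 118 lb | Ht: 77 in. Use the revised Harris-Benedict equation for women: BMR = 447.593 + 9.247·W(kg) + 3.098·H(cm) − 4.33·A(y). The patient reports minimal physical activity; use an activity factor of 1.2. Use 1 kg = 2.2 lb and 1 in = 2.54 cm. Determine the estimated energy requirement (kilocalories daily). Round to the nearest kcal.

1766 kilocalories daily

Convert to metric: weight = 118 ÷ 2.2 = 53.6364 kg; height = 77 × 2.54 = 195.58 cm.
Harris-Benedict: BMR = 447.593 + 9.247(53.6364) + 3.098(195.58) − 4.33(18) = 1471.5353 kcal/day.
TEE = BMR × activity factor = 1471.5353 × 1.2 = 1765.8424 kcal/day.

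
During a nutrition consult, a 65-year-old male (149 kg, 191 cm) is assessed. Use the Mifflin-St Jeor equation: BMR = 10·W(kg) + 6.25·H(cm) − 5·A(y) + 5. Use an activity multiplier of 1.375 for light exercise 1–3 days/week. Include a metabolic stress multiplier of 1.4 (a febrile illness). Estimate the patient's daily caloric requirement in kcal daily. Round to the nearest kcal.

Mifflin-St Jeor (male): BMR = 10(149) + 6.25(191) − 5(65) + 5 = 1490 + 1193.75 − 325 + 5 = 2363.75 kcal/day.
TEE = BMR × activity factor = 2363.75 × 1.375 = 3250.1563 kcal/day.
Apply stress factor: 3250.1563 × 1.4 = 4550.2188 kcal/day.

4550 kcal daily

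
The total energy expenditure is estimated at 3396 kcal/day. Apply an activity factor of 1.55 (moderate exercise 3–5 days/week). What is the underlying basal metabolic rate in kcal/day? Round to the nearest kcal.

2191 kcal/day

BMR = TEE ÷ activity factor = 3396 ÷ 1.55 = 2190.9677 kcal/day.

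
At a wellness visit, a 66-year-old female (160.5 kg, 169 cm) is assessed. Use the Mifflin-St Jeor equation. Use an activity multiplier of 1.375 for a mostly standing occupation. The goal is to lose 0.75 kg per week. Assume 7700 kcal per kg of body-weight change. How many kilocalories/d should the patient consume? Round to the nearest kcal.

Mifflin-St Jeor (female): BMR = 10(160.5) + 6.25(169) − 5(66) − 161 = 1605 + 1056.25 − 330 − 161 = 2170.25 kcal/day.
TEE = 2170.25 × 1.375 = 2984.0938 kcal/day.
Required daily deficit = 0.75 × 7700 ÷ 7 = 825 kcal/day.
Target intake = 2984.0938 − 825 = 2159.0938 kcal/day.

2159 kilocalories/d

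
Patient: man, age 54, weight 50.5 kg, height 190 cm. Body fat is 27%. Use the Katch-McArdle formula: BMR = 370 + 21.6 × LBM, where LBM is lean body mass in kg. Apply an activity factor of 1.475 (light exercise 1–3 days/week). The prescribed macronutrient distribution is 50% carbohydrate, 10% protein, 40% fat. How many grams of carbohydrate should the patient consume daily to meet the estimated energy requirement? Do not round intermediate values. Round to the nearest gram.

215 g/day

LBM = 50.5 × (1 − 0.27) = 36.865 kg. Katch-McArdle: BMR = 370 + 21.6 × 36.865 = 1166.284 kcal/day.
TEE = 1166.284 × 1.475 = 1720.2689 kcal/day.
Carbohydrate energy = 50% × 1720.2689 = 860.1345 kcal.
Carbohydrate = 860.1345 ÷ 4 kcal/g = 215.0336 g.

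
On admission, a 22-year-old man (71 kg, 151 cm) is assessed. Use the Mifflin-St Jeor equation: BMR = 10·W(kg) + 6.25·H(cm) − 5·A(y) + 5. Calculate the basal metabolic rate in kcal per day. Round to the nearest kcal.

Mifflin-St Jeor (male): BMR = 10(71) + 6.25(151) − 5(22) + 5 = 710 + 943.75 − 110 + 5 = 1548.75 kcal/day.

1549 kcal per day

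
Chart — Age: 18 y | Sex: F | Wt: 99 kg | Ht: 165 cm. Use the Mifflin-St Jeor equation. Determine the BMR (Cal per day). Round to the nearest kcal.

Mifflin-St Jeor (female): BMR = 10(99) + 6.25(165) − 5(18) − 161 = 990 + 1031.25 − 90 − 161 = 1770.25 kcal/day.

1770 Cal per day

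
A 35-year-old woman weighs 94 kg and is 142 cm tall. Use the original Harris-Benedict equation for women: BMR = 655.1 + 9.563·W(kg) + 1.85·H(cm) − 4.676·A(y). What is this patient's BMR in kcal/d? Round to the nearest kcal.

1653 kcal/d

Harris-Benedict: BMR = 655.1 + 9.563(94) + 1.85(142) − 4.676(35) = 1653.062 kcal/day.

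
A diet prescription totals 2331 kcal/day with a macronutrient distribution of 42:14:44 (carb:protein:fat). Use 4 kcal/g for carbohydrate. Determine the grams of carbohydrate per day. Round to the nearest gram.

245 g/day

Carbohydrate energy = 42% × 2331 = 979.02 kcal.
At 4 kcal/g: 979.02 ÷ 4 = 244.755 g.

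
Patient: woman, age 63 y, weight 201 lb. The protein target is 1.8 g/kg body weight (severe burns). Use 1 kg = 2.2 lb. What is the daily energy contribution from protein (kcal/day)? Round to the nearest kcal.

Weight in kg = 201 ÷ 2.2 = 91.3636 kg.
Protein = 1.8 g/kg × 91.3636 kg = 164.4545 g/day.
Protein energy = 164.4545 g × 4 kcal/g = 657.8182 kcal/day.

658 kcal/day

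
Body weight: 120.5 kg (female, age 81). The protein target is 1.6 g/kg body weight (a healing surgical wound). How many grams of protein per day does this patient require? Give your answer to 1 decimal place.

192.8 g/day

Protein = 1.6 g/kg × 120.5 kg = 192.8 g/day.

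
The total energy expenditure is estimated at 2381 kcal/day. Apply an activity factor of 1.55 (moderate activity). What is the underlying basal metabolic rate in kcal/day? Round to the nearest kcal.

1536 kcal/day

BMR = TEE ÷ activity factor = 2381 ÷ 1.55 = 1536.129 kcal/day.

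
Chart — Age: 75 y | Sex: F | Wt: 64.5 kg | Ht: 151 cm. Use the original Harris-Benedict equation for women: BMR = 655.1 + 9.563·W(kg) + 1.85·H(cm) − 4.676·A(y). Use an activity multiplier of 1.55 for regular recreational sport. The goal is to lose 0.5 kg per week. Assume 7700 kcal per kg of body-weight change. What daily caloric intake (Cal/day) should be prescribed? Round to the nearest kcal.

Harris-Benedict: BMR = 655.1 + 9.563(64.5) + 1.85(151) − 4.676(75) = 1200.5635 kcal/day.
TEE = 1200.5635 × 1.55 = 1860.8734 kcal/day.
Required daily deficit = 0.5 × 7700 ÷ 7 = 550 kcal/day.
Target intake = 1860.8734 − 550 = 1310.8734 kcal/day.

1311 Cal/day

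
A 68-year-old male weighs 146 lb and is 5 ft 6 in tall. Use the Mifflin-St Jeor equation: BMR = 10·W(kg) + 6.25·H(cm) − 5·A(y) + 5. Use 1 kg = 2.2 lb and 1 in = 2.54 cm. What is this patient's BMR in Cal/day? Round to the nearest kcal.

Convert to metric: weight = 146 ÷ 2.2 = 66.3636 kg; height = (5×12 + 6) × 2.54 = 66 × 2.54 = 167.64 cm.
Mifflin-St Jeor (male): BMR = 10(66.3636) + 6.25(167.64) − 5(68) + 5 = 663.6364 + 1047.75 − 340 + 5 = 1376.3864 kcal/day.

1376 Cal/day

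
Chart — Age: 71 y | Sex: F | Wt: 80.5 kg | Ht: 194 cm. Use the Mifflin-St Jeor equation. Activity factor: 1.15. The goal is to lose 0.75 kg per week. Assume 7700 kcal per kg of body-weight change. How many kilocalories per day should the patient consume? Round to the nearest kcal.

Mifflin-St Jeor (female): BMR = 10(80.5) + 6.25(194) − 5(71) − 161 = 805 + 1212.5 − 355 − 161 = 1501.5 kcal/day.
TEE = 1501.5 × 1.15 = 1726.725 kcal/day.
Required daily deficit = 0.75 × 7700 ÷ 7 = 825 kcal/day.
Target intake = 1726.725 − 825 = 901.725 kcal/day.

902 kilocalories per day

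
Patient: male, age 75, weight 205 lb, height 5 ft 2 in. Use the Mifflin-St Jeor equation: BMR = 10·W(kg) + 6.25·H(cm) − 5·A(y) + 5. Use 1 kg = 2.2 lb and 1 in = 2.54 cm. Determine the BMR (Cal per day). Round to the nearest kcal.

Convert to metric: weight = 205 ÷ 2.2 = 93.1818 kg; height = (5×12 + 2) × 2.54 = 62 × 2.54 = 157.48 cm.
Mifflin-St Jeor (male): BMR = 10(93.1818) + 6.25(157.48) − 5(75) + 5 = 931.8182 + 984.25 − 375 + 5 = 1546.0682 kcal/day.

1546 Cal per day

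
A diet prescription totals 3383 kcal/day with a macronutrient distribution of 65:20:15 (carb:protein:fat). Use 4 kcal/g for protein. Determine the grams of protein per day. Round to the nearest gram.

169 g/day

Protein energy = 20% × 3383 = 676.6 kcal.
At 4 kcal/g: 676.6 ÷ 4 = 169.15 g.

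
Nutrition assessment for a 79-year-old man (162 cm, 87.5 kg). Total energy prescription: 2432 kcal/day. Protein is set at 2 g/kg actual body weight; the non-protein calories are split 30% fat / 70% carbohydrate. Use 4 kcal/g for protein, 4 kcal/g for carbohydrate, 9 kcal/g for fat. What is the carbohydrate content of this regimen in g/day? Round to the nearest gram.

303 g/day

Protein = 2 × 87.5 = 175 g → 175 × 4 = 700 kcal.
Non-protein calories = 2432 − 700 = 1732 kcal.
Fat: 30% × 1732 = 519.6 kcal; carbohydrate: 1212.4 kcal.
Carbohydrate: 1212.4 kcal ÷ 4 kcal/g = 303.1 g.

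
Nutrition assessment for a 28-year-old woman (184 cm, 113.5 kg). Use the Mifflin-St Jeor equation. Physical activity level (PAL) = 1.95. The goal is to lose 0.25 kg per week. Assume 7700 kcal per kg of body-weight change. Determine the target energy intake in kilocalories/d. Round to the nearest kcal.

3594 kilocalories/d

Mifflin-St Jeor (female): BMR = 10(113.5) + 6.25(184) − 5(28) − 161 = 1135 + 1150 − 140 − 161 = 1984 kcal/day.
TEE = 1984 × 1.95 = 3868.8 kcal/day.
Required daily deficit = 0.25 × 7700 ÷ 7 = 275 kcal/day.
Target intake = 3868.8 − 275 = 3593.8 kcal/day.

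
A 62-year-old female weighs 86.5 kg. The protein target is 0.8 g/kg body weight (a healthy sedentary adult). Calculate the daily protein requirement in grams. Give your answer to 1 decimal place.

Protein = 0.8 g/kg × 86.5 kg = 69.2 g/day.

69.2 g/day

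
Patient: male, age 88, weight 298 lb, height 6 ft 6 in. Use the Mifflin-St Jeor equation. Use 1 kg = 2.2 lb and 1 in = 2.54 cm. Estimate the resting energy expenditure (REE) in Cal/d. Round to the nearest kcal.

Convert to metric: weight = 298 ÷ 2.2 = 135.4545 kg; height = (6×12 + 6) × 2.54 = 78 × 2.54 = 198.12 cm.
Mifflin-St Jeor (male): BMR = 10(135.4545) + 6.25(198.12) − 5(88) + 5 = 1354.5455 + 1238.25 − 440 + 5 = 2157.7955 kcal/day.

2158 Cal/d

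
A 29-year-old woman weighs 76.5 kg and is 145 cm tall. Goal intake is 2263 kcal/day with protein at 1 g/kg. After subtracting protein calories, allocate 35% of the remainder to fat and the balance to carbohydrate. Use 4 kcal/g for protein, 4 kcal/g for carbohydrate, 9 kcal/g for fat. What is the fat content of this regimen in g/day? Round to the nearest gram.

Protein = 1 × 76.5 = 76.5 g → 76.5 × 4 = 306 kcal.
Non-protein calories = 2263 − 306 = 1957 kcal.
Fat: 35% × 1957 = 684.95 kcal; carbohydrate: 1272.05 kcal.
Fat: 684.95 kcal ÷ 9 kcal/g = 76.1056 g.

76 g/day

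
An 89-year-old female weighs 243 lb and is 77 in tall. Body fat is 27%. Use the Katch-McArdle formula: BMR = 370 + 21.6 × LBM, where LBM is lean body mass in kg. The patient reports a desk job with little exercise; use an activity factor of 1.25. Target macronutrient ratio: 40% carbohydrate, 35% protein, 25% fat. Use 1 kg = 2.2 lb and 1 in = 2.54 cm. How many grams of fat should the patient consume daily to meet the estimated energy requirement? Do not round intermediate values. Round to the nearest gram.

Convert to metric: weight = 243 ÷ 2.2 = 110.4545 kg; height = 77 × 2.54 = 195.58 cm.
LBM = 110.4545 × (1 − 0.27) = 80.6318 kg. Katch-McArdle: BMR = 370 + 21.6 × 80.6318 = 2111.6473 kcal/day.
TEE = 2111.6473 × 1.25 = 2639.5591 kcal/day.
Fat energy = 25% × 2639.5591 = 659.8898 kcal.
Fat = 659.8898 ÷ 9 kcal/g = 73.3211 g.

73 g/day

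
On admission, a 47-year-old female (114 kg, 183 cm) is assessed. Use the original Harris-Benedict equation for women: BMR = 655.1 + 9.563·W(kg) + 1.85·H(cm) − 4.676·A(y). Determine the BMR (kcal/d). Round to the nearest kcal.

1864 kcal/d

Harris-Benedict: BMR = 655.1 + 9.563(114) + 1.85(183) − 4.676(47) = 1864.06 kcal/day.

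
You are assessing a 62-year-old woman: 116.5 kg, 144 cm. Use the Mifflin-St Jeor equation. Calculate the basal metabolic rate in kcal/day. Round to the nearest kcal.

1594 kcal/day

Mifflin-St Jeor (female): BMR = 10(116.5) + 6.25(144) − 5(62) − 161 = 1165 + 900 − 310 − 161 = 1594 kcal/day.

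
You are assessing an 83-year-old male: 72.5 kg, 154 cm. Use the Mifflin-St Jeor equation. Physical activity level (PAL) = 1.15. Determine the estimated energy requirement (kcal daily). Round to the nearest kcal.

1469 kcal daily

Mifflin-St Jeor (male): BMR = 10(72.5) + 6.25(154) − 5(83) + 5 = 725 + 962.5 − 415 + 5 = 1277.5 kcal/day.
TEE = BMR × activity factor = 1277.5 × 1.15 = 1469.125 kcal/day.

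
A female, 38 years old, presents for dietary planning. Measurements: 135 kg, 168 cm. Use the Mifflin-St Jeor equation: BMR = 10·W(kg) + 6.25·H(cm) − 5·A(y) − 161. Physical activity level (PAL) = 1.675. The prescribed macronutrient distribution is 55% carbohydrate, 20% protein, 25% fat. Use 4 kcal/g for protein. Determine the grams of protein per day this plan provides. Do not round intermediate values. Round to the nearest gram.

172 g/day

Mifflin-St Jeor (female): BMR = 10(135) + 6.25(168) − 5(38) − 161 = 1350 + 1050 − 190 − 161 = 2049 kcal/day.
TEE = 2049 × 1.675 = 3432.075 kcal/day.
Protein energy = 20% × 3432.075 = 686.415 kcal.
Protein = 686.415 ÷ 4 kcal/g = 171.6038 g.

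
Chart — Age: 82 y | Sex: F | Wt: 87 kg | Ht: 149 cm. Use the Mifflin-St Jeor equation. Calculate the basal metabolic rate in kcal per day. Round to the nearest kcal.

Mifflin-St Jeor (female): BMR = 10(87) + 6.25(149) − 5(82) − 161 = 870 + 931.25 − 410 − 161 = 1230.25 kcal/day.

1230 kcal per day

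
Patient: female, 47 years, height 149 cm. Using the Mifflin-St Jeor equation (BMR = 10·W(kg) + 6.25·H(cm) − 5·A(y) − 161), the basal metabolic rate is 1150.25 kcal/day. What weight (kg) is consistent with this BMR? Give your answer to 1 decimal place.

1150.25 = 10·W + 6.25(149) − 5(47) − 161
10·W = 1150.25 − 535.25 = 615, so W = 61.5 kg.

61.5 kg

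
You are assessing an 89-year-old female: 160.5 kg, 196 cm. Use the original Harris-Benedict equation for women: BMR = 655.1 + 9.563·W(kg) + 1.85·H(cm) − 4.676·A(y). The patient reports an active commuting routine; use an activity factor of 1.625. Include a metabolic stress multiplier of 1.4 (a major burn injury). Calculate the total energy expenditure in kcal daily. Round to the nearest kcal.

4860 kcal daily

Harris-Benedict: BMR = 655.1 + 9.563(160.5) + 1.85(196) − 4.676(89) = 2136.3975 kcal/day.
TEE = BMR × activity factor = 2136.3975 × 1.625 = 3471.6459 kcal/day.
Apply stress factor: 3471.6459 × 1.4 = 4860.3043 kcal/day.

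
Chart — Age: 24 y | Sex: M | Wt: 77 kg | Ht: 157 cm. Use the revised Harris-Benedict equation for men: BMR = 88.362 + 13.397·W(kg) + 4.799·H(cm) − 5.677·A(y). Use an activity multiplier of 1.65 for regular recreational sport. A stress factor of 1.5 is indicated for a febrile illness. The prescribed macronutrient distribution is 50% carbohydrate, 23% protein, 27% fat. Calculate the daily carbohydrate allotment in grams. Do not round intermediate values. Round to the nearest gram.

537 g/day

Harris-Benedict: BMR = 88.362 + 13.397(77) + 4.799(157) − 5.677(24) = 1737.126 kcal/day.
TEE = 1737.126 × 1.65 = 2866.2579 kcal/day.
With stress factor 1.5: 2866.2579 × 1.5 = 4299.3869 kcal/day.
Carbohydrate energy = 50% × 4299.3869 = 2149.6934 kcal.
Carbohydrate = 2149.6934 ÷ 4 kcal/g = 537.4234 g.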